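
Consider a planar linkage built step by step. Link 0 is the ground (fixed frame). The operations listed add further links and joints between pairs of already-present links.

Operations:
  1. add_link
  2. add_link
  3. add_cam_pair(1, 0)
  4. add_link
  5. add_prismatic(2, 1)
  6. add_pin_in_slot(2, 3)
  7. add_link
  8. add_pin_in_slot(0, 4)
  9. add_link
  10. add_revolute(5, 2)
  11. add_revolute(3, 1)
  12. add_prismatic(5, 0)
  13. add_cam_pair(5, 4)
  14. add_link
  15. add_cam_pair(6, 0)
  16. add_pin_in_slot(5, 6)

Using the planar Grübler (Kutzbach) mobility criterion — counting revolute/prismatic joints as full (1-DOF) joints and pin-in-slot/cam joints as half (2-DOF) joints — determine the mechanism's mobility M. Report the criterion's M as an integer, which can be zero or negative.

[1;0;0] (link 0 is ground)
L+ [2;0;0]
L+ [3;0;0]
C(1,0)∈J2 [3;0;1]
L+ [4;0;1]
P(2,1)∈J1 [4;1;1]
PS(2,3)∈J2 [4;1;2]
L+ [5;1;2]
PS(0,4)∈J2 [5;1;3]
L+ [6;1;3]
R(5,2)∈J1 [6;2;3]
R(3,1)∈J1 [6;3;3]
P(5,0)∈J1 [6;4;3]
C(5,4)∈J2 [6;4;4]
L+ [7;4;4]
C(6,0)∈J2 [7;4;5]
PS(5,6)∈J2 [7;4;6]
mobility = 18 − 8 − 6 = 4

M = 4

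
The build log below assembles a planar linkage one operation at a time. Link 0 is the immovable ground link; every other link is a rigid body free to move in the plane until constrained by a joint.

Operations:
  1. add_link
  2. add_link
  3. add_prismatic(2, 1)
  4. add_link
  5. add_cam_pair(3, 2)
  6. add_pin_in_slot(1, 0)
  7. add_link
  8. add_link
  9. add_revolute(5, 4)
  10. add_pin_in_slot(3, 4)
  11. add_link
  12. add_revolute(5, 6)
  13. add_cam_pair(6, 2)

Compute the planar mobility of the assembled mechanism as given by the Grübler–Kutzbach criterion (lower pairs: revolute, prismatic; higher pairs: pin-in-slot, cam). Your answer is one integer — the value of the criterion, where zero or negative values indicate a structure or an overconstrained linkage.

M = 8

link 0 = ground. State L|J1|J2 = 1|0|0
+link1  2|0|0
+link2  3|0|0
P(2,1) f=1→J1  3|1|0
+link3  4|1|0
C(3,2) f=2→J2  4|1|1
PS(1,0) f=2→J2  4|1|2
+link4  5|1|2
+link5  6|1|2
R(5,4) f=1→J1  6|2|2
PS(3,4) f=2→J2  6|2|3
+link6  7|2|3
R(5,6) f=1→J1  7|3|3
C(6,2) f=2→J2  7|3|4
M = 3(7−1)−2·3−4 = 18−6−4 = 8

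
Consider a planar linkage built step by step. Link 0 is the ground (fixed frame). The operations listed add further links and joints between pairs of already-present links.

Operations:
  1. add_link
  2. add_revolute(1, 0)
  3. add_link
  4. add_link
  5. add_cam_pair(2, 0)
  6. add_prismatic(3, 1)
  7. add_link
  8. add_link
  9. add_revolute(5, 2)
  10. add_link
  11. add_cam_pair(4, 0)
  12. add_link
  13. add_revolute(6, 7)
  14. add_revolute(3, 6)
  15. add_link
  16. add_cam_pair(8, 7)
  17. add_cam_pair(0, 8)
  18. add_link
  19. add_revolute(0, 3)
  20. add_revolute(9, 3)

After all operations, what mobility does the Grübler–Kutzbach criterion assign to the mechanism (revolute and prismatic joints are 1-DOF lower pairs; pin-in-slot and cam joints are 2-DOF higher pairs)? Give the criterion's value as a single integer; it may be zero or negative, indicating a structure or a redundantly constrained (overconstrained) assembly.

M = 9

[1;0;0] (link 0 is ground)
L+ [2;0;0]
R(1,0)∈J1 [2;1;0]
L+ [3;1;0]
L+ [4;1;0]
C(2,0)∈J2 [4;1;1]
P(3,1)∈J1 [4;2;1]
L+ [5;2;1]
L+ [6;2;1]
R(5,2)∈J1 [6;3;1]
L+ [7;3;1]
C(4,0)∈J2 [7;3;2]
L+ [8;3;2]
R(6,7)∈J1 [8;4;2]
R(3,6)∈J1 [8;5;2]
L+ [9;5;2]
C(8,7)∈J2 [9;5;3]
C(0,8)∈J2 [9;5;4]
L+ [10;5;4]
R(0,3)∈J1 [10;6;4]
R(9,3)∈J1 [10;7;4]
mobility = 27 − 14 − 4 = 9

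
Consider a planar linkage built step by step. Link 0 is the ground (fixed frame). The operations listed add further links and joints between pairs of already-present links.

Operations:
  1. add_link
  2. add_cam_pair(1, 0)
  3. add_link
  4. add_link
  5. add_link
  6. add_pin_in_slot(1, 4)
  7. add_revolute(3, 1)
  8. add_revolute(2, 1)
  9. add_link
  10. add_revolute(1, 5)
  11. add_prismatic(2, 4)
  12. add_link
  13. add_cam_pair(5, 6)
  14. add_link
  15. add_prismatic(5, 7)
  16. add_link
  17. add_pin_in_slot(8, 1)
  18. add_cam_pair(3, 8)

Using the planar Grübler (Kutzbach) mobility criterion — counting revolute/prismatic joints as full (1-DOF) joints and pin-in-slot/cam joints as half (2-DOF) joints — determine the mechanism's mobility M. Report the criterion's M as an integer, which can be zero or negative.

M = 9

(L,J1,J2)=(1,0,0); link0 fixed
link1: (2,0,0)
C 1-0 [J2]: (2,0,1)
link2: (3,0,1)
link3: (4,0,1)
link4: (5,0,1)
PS 1-4 [J2]: (5,0,2)
R 3-1 [J1]: (5,1,2)
R 2-1 [J1]: (5,2,2)
link5: (6,2,2)
R 1-5 [J1]: (6,3,2)
P 2-4 [J1]: (6,4,2)
link6: (7,4,2)
C 5-6 [J2]: (7,4,3)
link7: (8,4,3)
P 5-7 [J1]: (8,5,3)
link8: (9,5,3)
PS 8-1 [J2]: (9,5,4)
C 3-8 [J2]: (9,5,5)
Grübler: 3·8 − 2·5 − 5 = 9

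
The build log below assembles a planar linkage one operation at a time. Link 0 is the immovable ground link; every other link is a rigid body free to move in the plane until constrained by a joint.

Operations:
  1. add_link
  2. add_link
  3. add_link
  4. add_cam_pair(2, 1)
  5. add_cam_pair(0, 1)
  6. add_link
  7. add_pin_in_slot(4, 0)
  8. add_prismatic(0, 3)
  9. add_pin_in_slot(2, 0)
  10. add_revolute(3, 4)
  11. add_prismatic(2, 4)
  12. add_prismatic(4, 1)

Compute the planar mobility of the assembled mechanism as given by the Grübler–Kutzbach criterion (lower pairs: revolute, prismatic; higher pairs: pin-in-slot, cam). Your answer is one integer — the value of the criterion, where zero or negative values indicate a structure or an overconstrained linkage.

M = 0

L=1 J1=0 J2=0
add link → L=2 J1=0 J2=0
add link → L=3 J1=0 J2=0
add link → L=4 J1=0 J2=0
C@2,1 dof=2 J2 → L=4 J1=0 J2=1
C@0,1 dof=2 J2 → L=4 J1=0 J2=2
add link → L=5 J1=0 J2=2
PS@4,0 dof=2 J2 → L=5 J1=0 J2=3
P@0,3 dof=1 J1 → L=5 J1=1 J2=3
PS@2,0 dof=2 J2 → L=5 J1=1 J2=4
R@3,4 dof=1 J1 → L=5 J1=2 J2=4
P@2,4 dof=1 J1 → L=5 J1=3 J2=4
P@4,1 dof=1 J1 → L=5 J1=4 J2=4
M=3(L−1)−2J1−J2=3·4−2·4−4=0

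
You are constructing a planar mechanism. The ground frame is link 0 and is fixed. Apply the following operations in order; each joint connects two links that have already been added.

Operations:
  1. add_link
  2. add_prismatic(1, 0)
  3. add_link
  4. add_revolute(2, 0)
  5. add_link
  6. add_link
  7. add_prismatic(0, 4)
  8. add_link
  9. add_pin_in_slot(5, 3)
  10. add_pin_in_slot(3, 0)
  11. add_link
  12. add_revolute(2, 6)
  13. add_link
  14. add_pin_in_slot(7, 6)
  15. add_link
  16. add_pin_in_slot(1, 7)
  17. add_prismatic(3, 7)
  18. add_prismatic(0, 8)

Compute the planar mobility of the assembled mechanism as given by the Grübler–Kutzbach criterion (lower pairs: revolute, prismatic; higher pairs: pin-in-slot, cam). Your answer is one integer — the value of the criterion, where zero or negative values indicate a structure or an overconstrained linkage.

M = 8

link 0 = ground. State L|J1|J2 = 1|0|0
+link1  2|0|0
P(1,0) f=1→J1  2|1|0
+link2  3|1|0
R(2,0) f=1→J1  3|2|0
+link3  4|2|0
+link4  5|2|0
P(0,4) f=1→J1  5|3|0
+link5  6|3|0
PS(5,3) f=2→J2  6|3|1
PS(3,0) f=2→J2  6|3|2
+link6  7|3|2
R(2,6) f=1→J1  7|4|2
+link7  8|4|2
PS(7,6) f=2→J2  8|4|3
+link8  9|4|3
PS(1,7) f=2→J2  9|4|4
P(3,7) f=1→J1  9|5|4
P(0,8) f=1→J1  9|6|4
M = 3(9−1)−2·6−4 = 24−12−4 = 8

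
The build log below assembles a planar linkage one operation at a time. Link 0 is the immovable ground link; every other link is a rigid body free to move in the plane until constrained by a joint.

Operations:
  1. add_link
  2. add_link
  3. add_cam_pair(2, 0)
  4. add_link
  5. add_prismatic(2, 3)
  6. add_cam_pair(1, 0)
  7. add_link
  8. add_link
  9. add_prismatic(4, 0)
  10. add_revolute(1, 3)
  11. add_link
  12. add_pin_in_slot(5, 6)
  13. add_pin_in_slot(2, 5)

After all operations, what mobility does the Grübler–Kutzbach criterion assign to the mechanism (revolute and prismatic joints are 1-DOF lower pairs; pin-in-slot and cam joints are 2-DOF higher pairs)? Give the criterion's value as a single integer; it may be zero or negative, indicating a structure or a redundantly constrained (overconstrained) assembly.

M = 8

L=1 J1=0 J2=0
add link → L=2 J1=0 J2=0
add link → L=3 J1=0 J2=0
C@2,0 dof=2 J2 → L=3 J1=0 J2=1
add link → L=4 J1=0 J2=1
P@2,3 dof=1 J1 → L=4 J1=1 J2=1
C@1,0 dof=2 J2 → L=4 J1=1 J2=2
add link → L=5 J1=1 J2=2
add link → L=6 J1=1 J2=2
P@4,0 dof=1 J1 → L=6 J1=2 J2=2
R@1,3 dof=1 J1 → L=6 J1=3 J2=2
add link → L=7 J1=3 J2=2
PS@5,6 dof=2 J2 → L=7 J1=3 J2=3
PS@2,5 dof=2 J2 → L=7 J1=3 J2=4
M=3(L−1)−2J1−J2=3·6−2·3−4=8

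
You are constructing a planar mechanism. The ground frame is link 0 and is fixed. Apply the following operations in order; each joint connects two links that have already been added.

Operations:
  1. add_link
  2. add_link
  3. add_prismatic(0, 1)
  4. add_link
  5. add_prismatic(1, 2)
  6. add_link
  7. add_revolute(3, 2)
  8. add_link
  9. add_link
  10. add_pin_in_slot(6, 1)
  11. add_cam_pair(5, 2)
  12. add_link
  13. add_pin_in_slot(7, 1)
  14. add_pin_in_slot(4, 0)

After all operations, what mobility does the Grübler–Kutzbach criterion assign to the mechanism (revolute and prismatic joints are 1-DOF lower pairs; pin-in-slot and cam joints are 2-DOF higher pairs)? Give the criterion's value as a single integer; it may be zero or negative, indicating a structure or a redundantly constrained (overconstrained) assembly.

[1;0;0] (link 0 is ground)
L+ [2;0;0]
L+ [3;0;0]
P(0,1)∈J1 [3;1;0]
L+ [4;1;0]
P(1,2)∈J1 [4;2;0]
L+ [5;2;0]
R(3,2)∈J1 [5;3;0]
L+ [6;3;0]
L+ [7;3;0]
PS(6,1)∈J2 [7;3;1]
C(5,2)∈J2 [7;3;2]
L+ [8;3;2]
PS(7,1)∈J2 [8;3;3]
PS(4,0)∈J2 [8;3;4]
mobility = 21 − 6 − 4 = 11

M = 11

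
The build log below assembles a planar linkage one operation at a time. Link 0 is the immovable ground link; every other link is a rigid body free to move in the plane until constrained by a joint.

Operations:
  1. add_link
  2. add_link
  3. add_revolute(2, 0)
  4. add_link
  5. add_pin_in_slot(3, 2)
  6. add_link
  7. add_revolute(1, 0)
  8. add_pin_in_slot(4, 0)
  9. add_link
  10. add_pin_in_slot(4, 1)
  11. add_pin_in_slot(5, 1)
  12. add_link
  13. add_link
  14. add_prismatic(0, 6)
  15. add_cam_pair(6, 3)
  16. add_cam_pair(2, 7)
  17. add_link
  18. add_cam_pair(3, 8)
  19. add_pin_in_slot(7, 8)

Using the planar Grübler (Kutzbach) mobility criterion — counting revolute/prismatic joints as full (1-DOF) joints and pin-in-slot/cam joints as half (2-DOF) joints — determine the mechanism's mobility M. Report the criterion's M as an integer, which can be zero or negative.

M = 10

[1;0;0] (link 0 is ground)
L+ [2;0;0]
L+ [3;0;0]
R(2,0)∈J1 [3;1;0]
L+ [4;1;0]
PS(3,2)∈J2 [4;1;1]
L+ [5;1;1]
R(1,0)∈J1 [5;2;1]
PS(4,0)∈J2 [5;2;2]
L+ [6;2;2]
PS(4,1)∈J2 [6;2;3]
PS(5,1)∈J2 [6;2;4]
L+ [7;2;4]
L+ [8;2;4]
P(0,6)∈J1 [8;3;4]
C(6,3)∈J2 [8;3;5]
C(2,7)∈J2 [8;3;6]
L+ [9;3;6]
C(3,8)∈J2 [9;3;7]
PS(7,8)∈J2 [9;3;8]
mobility = 24 − 6 − 8 = 10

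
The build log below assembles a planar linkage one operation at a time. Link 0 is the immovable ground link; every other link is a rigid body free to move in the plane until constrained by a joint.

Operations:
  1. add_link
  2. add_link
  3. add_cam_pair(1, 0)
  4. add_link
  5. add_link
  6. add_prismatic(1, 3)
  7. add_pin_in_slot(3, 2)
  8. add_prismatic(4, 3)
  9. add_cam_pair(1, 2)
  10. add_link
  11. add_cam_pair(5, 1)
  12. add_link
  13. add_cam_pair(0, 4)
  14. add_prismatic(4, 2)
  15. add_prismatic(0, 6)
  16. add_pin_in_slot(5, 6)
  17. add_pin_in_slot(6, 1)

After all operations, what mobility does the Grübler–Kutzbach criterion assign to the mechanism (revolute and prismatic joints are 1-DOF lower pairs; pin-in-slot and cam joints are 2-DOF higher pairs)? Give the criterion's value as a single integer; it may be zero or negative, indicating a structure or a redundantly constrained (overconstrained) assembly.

M = 3

L=1 J1=0 J2=0
add link → L=2 J1=0 J2=0
add link → L=3 J1=0 J2=0
C@1,0 dof=2 J2 → L=3 J1=0 J2=1
add link → L=4 J1=0 J2=1
add link → L=5 J1=0 J2=1
P@1,3 dof=1 J1 → L=5 J1=1 J2=1
PS@3,2 dof=2 J2 → L=5 J1=1 J2=2
P@4,3 dof=1 J1 → L=5 J1=2 J2=2
C@1,2 dof=2 J2 → L=5 J1=2 J2=3
add link → L=6 J1=2 J2=3
C@5,1 dof=2 J2 → L=6 J1=2 J2=4
add link → L=7 J1=2 J2=4
C@0,4 dof=2 J2 → L=7 J1=2 J2=5
P@4,2 dof=1 J1 → L=7 J1=3 J2=5
P@0,6 dof=1 J1 → L=7 J1=4 J2=5
PS@5,6 dof=2 J2 → L=7 J1=4 J2=6
PS@6,1 dof=2 J2 → L=7 J1=4 J2=7
M=3(L−1)−2J1−J2=3·6−2·4−7=3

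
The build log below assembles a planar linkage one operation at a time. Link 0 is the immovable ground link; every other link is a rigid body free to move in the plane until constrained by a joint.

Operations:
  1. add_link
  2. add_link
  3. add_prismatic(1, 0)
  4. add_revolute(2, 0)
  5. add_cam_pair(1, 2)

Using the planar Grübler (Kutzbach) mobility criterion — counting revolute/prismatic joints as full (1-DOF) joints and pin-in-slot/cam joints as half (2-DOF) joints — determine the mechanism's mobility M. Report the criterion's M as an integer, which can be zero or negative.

M = 1

L=1 J1=0 J2=0
add link → L=2 J1=0 J2=0
add link → L=3 J1=0 J2=0
P@1,0 dof=1 J1 → L=3 J1=1 J2=0
R@2,0 dof=1 J1 → L=3 J1=2 J2=0
C@1,2 dof=2 J2 → L=3 J1=2 J2=1
M=3(L−1)−2J1−J2=3·2−2·2−1=1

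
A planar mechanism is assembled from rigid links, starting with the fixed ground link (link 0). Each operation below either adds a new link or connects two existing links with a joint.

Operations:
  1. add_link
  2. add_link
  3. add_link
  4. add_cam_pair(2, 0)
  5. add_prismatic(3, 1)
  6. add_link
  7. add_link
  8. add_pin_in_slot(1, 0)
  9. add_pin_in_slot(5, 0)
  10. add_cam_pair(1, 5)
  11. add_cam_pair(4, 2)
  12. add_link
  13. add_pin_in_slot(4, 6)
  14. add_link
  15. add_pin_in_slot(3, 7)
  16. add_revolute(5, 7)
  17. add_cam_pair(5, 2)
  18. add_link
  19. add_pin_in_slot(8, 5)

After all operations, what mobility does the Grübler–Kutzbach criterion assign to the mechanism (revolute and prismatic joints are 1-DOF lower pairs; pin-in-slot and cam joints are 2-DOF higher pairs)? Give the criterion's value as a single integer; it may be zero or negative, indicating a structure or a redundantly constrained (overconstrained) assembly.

(L,J1,J2)=(1,0,0); link0 fixed
link1: (2,0,0)
link2: (3,0,0)
link3: (4,0,0)
C 2-0 [J2]: (4,0,1)
P 3-1 [J1]: (4,1,1)
link4: (5,1,1)
link5: (6,1,1)
PS 1-0 [J2]: (6,1,2)
PS 5-0 [J2]: (6,1,3)
C 1-5 [J2]: (6,1,4)
C 4-2 [J2]: (6,1,5)
link6: (7,1,5)
PS 4-6 [J2]: (7,1,6)
link7: (8,1,6)
PS 3-7 [J2]: (8,1,7)
R 5-7 [J1]: (8,2,7)
C 5-2 [J2]: (8,2,8)
link8: (9,2,8)
PS 8-5 [J2]: (9,2,9)
Grübler: 3·8 − 2·2 − 9 = 11

M = 11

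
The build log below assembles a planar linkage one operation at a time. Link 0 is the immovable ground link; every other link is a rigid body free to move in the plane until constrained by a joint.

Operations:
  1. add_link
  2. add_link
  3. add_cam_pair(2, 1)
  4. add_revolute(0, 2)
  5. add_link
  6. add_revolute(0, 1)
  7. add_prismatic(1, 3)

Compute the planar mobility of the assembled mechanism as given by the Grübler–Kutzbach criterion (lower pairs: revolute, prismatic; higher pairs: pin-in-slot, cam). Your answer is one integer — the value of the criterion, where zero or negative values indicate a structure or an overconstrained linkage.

M = 2

(L,J1,J2)=(1,0,0); link0 fixed
link1: (2,0,0)
link2: (3,0,0)
C 2-1 [J2]: (3,0,1)
R 0-2 [J1]: (3,1,1)
link3: (4,1,1)
R 0-1 [J1]: (4,2,1)
P 1-3 [J1]: (4,3,1)
Grübler: 3·3 − 2·3 − 1 = 2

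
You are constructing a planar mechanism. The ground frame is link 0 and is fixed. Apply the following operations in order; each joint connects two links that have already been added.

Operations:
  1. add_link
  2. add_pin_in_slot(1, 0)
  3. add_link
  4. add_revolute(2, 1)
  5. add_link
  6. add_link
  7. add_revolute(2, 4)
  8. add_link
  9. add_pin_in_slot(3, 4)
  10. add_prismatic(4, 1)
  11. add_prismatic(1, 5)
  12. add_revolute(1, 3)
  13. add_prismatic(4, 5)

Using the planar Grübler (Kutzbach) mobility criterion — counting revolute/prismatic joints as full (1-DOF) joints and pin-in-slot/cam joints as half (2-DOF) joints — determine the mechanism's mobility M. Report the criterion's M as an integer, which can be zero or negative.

M = 1

link 0 = ground. State L|J1|J2 = 1|0|0
+link1  2|0|0
PS(1,0) f=2→J2  2|0|1
+link2  3|0|1
R(2,1) f=1→J1  3|1|1
+link3  4|1|1
+link4  5|1|1
R(2,4) f=1→J1  5|2|1
+link5  6|2|1
PS(3,4) f=2→J2  6|2|2
P(4,1) f=1→J1  6|3|2
P(1,5) f=1→J1  6|4|2
R(1,3) f=1→J1  6|5|2
P(4,5) f=1→J1  6|6|2
M = 3(6−1)−2·6−2 = 15−12−2 = 1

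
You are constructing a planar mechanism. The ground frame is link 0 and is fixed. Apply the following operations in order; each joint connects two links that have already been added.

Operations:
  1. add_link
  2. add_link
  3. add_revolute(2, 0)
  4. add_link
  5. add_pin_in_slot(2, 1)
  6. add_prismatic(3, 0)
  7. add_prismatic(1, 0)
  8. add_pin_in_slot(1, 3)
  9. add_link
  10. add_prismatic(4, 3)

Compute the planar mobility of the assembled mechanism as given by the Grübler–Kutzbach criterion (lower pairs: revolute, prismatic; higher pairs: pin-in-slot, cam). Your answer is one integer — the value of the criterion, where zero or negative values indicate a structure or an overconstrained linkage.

L=1 J1=0 J2=0
add link → L=2 J1=0 J2=0
add link → L=3 J1=0 J2=0
R@2,0 dof=1 J1 → L=3 J1=1 J2=0
add link → L=4 J1=1 J2=0
PS@2,1 dof=2 J2 → L=4 J1=1 J2=1
P@3,0 dof=1 J1 → L=4 J1=2 J2=1
P@1,0 dof=1 J1 → L=4 J1=3 J2=1
PS@1,3 dof=2 J2 → L=4 J1=3 J2=2
add link → L=5 J1=3 J2=2
P@4,3 dof=1 J1 → L=5 J1=4 J2=2
M=3(L−1)−2J1−J2=3·4−2·4−2=2

M = 2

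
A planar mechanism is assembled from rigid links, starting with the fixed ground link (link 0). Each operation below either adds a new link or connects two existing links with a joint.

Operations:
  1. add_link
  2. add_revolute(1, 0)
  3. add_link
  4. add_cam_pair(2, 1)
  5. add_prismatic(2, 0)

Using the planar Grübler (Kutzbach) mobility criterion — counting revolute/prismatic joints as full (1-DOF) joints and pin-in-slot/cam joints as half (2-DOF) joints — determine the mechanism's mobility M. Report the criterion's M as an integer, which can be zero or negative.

L=1 J1=0 J2=0
add link → L=2 J1=0 J2=0
R@1,0 dof=1 J1 → L=2 J1=1 J2=0
add link → L=3 J1=1 J2=0
C@2,1 dof=2 J2 → L=3 J1=1 J2=1
P@2,0 dof=1 J1 → L=3 J1=2 J2=1
M=3(L−1)−2J1−J2=3·2−2·2−1=1

M = 1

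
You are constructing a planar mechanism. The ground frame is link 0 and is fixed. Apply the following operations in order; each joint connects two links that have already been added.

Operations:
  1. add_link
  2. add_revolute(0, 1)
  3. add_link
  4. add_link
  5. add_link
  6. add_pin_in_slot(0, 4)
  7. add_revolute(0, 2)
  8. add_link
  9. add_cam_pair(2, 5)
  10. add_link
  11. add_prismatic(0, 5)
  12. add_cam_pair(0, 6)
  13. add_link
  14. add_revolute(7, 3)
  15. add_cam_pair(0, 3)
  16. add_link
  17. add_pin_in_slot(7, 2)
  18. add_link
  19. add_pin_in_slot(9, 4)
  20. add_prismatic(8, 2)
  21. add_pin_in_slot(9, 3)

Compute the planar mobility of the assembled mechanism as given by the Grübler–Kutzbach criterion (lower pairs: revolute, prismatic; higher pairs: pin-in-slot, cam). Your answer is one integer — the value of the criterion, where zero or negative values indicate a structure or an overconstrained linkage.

(L,J1,J2)=(1,0,0); link0 fixed
link1: (2,0,0)
R 0-1 [J1]: (2,1,0)
link2: (3,1,0)
link3: (4,1,0)
link4: (5,1,0)
PS 0-4 [J2]: (5,1,1)
R 0-2 [J1]: (5,2,1)
link5: (6,2,1)
C 2-5 [J2]: (6,2,2)
link6: (7,2,2)
P 0-5 [J1]: (7,3,2)
C 0-6 [J2]: (7,3,3)
link7: (8,3,3)
R 7-3 [J1]: (8,4,3)
C 0-3 [J2]: (8,4,4)
link8: (9,4,4)
PS 7-2 [J2]: (9,4,5)
link9: (10,4,5)
PS 9-4 [J2]: (10,4,6)
P 8-2 [J1]: (10,5,6)
PS 9-3 [J2]: (10,5,7)
Grübler: 3·9 − 2·5 − 7 = 10

M = 10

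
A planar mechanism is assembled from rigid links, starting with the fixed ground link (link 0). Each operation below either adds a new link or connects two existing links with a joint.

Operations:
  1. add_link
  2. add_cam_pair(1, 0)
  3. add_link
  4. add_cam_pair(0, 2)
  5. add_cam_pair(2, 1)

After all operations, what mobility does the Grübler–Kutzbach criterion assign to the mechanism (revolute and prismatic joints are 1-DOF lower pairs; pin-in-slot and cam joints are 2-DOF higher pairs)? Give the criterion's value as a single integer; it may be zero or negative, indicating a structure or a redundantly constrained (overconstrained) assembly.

M = 3

ground; <1,0,0>
#1 <2,0,0>
C:1↔0 J2 <2,0,1>
#2 <3,0,1>
C:0↔2 J2 <3,0,2>
C:2↔1 J2 <3,0,3>
3×2 − 2×0 − 1×3 = 3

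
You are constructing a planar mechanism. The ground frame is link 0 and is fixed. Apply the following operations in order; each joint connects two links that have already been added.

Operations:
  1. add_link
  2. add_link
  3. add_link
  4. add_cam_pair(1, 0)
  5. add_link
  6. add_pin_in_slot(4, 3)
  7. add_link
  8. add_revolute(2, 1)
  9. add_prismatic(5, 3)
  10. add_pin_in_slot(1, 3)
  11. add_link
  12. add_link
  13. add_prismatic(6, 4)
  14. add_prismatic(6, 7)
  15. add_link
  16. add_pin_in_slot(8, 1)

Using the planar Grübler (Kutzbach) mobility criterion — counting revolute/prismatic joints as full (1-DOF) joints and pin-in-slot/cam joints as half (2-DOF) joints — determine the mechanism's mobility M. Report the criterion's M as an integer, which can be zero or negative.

[1;0;0] (link 0 is ground)
L+ [2;0;0]
L+ [3;0;0]
L+ [4;0;0]
C(1,0)∈J2 [4;0;1]
L+ [5;0;1]
PS(4,3)∈J2 [5;0;2]
L+ [6;0;2]
R(2,1)∈J1 [6;1;2]
P(5,3)∈J1 [6;2;2]
PS(1,3)∈J2 [6;2;3]
L+ [7;2;3]
L+ [8;2;3]
P(6,4)∈J1 [8;3;3]
P(6,7)∈J1 [8;4;3]
L+ [9;4;3]
PS(8,1)∈J2 [9;4;4]
mobility = 24 − 8 − 4 = 12

M = 12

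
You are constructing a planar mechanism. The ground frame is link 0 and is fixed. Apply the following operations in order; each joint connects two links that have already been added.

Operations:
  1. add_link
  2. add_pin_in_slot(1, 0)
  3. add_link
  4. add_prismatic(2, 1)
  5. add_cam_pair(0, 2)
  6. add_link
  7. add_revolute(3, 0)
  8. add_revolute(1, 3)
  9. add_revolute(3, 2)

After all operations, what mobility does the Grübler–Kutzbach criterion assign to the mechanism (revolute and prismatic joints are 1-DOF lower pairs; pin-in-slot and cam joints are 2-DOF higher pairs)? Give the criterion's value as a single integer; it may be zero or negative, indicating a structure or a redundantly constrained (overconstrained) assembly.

ground; <1,0,0>
#1 <2,0,0>
PS:1↔0 J2 <2,0,1>
#2 <3,0,1>
P:2↔1 J1 <3,1,1>
C:0↔2 J2 <3,1,2>
#3 <4,1,2>
R:3↔0 J1 <4,2,2>
R:1↔3 J1 <4,3,2>
R:3↔2 J1 <4,4,2>
3×3 − 2×4 − 1×2 = -1

M = -1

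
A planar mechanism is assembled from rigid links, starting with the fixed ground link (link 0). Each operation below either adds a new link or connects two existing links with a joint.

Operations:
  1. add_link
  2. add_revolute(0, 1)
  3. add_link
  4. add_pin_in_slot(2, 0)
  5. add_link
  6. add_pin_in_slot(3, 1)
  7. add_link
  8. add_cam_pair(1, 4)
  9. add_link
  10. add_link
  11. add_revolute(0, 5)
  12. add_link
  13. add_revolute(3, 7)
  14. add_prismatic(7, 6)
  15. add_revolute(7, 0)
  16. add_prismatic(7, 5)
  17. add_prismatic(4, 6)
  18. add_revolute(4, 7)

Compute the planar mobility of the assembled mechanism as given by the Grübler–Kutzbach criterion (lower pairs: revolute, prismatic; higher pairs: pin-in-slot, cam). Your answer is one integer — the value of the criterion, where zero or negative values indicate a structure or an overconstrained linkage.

ground; <1,0,0>
#1 <2,0,0>
R:0↔1 J1 <2,1,0>
#2 <3,1,0>
PS:2↔0 J2 <3,1,1>
#3 <4,1,1>
PS:3↔1 J2 <4,1,2>
#4 <5,1,2>
C:1↔4 J2 <5,1,3>
#5 <6,1,3>
#6 <7,1,3>
R:0↔5 J1 <7,2,3>
#7 <8,2,3>
R:3↔7 J1 <8,3,3>
P:7↔6 J1 <8,4,3>
R:7↔0 J1 <8,5,3>
P:7↔5 J1 <8,6,3>
P:4↔6 J1 <8,7,3>
R:4↔7 J1 <8,8,3>
3×7 − 2×8 − 1×3 = 2

M = 2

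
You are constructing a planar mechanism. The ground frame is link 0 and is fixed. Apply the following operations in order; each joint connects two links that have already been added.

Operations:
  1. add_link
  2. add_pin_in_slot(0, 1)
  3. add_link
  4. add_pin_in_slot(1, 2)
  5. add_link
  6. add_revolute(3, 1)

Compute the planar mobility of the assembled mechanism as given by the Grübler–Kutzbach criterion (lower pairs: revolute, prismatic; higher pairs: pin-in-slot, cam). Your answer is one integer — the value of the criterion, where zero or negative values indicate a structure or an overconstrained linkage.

link 0 = ground. State L|J1|J2 = 1|0|0
+link1  2|0|0
PS(0,1) f=2→J2  2|0|1
+link2  3|0|1
PS(1,2) f=2→J2  3|0|2
+link3  4|0|2
R(3,1) f=1→J1  4|1|2
M = 3(4−1)−2·1−2 = 9−2−2 = 5

M = 5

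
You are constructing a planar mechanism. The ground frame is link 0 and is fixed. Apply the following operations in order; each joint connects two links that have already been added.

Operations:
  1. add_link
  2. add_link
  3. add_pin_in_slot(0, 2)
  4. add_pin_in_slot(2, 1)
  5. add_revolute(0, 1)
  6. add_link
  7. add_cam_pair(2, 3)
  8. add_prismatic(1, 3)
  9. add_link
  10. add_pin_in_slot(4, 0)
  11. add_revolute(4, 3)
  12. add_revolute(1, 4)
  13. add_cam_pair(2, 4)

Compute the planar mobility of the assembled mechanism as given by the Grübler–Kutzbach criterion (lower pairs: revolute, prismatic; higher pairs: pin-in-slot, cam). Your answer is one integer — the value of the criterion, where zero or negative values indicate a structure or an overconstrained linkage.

[1;0;0] (link 0 is ground)
L+ [2;0;0]
L+ [3;0;0]
PS(0,2)∈J2 [3;0;1]
PS(2,1)∈J2 [3;0;2]
R(0,1)∈J1 [3;1;2]
L+ [4;1;2]
C(2,3)∈J2 [4;1;3]
P(1,3)∈J1 [4;2;3]
L+ [5;2;3]
PS(4,0)∈J2 [5;2;4]
R(4,3)∈J1 [5;3;4]
R(1,4)∈J1 [5;4;4]
C(2,4)∈J2 [5;4;5]
mobility = 12 − 8 − 5 = -1

M = -1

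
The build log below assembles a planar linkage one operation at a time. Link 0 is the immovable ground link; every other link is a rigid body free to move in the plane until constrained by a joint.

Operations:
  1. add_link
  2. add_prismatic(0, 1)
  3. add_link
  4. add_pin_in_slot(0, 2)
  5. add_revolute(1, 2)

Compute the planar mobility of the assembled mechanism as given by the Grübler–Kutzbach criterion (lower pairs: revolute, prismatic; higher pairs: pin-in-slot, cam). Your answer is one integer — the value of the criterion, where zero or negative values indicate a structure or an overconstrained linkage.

link 0 = ground. State L|J1|J2 = 1|0|0
+link1  2|0|0
P(0,1) f=1→J1  2|1|0
+link2  3|1|0
PS(0,2) f=2→J2  3|1|1
R(1,2) f=1→J1  3|2|1
M = 3(3−1)−2·2−1 = 6−4−1 = 1

M = 1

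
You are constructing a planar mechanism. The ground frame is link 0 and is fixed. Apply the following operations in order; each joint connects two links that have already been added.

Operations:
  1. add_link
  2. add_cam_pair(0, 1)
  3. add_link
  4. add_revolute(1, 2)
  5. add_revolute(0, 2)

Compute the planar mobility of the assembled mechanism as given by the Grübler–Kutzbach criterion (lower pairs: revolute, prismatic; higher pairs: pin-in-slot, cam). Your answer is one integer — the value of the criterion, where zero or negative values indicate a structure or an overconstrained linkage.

M = 1

(L,J1,J2)=(1,0,0); link0 fixed
link1: (2,0,0)
C 0-1 [J2]: (2,0,1)
link2: (3,0,1)
R 1-2 [J1]: (3,1,1)
R 0-2 [J1]: (3,2,1)
Grübler: 3·2 − 2·2 − 1 = 1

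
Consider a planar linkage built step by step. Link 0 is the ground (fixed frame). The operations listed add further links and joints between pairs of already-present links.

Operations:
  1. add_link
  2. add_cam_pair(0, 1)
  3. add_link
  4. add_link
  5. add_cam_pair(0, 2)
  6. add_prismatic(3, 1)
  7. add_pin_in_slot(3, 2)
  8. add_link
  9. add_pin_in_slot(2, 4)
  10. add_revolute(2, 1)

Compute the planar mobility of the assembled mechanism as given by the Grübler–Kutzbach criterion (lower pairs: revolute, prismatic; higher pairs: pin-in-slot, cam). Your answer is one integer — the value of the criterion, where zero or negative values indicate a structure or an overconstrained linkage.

M = 4

ground; <1,0,0>
#1 <2,0,0>
C:0↔1 J2 <2,0,1>
#2 <3,0,1>
#3 <4,0,1>
C:0↔2 J2 <4,0,2>
P:3↔1 J1 <4,1,2>
PS:3↔2 J2 <4,1,3>
#4 <5,1,3>
PS:2↔4 J2 <5,1,4>
R:2↔1 J1 <5,2,4>
3×4 − 2×2 − 1×4 = 4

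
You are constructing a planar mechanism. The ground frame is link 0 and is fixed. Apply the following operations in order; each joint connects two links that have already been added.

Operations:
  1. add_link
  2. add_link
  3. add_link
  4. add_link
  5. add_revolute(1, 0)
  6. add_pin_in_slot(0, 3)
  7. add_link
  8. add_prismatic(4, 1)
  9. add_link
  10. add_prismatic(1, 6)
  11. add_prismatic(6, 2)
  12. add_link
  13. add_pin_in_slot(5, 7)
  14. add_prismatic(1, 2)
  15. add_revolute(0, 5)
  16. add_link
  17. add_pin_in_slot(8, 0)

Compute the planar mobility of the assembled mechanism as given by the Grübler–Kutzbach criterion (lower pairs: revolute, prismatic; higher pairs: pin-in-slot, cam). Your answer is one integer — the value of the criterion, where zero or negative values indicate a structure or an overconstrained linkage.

L=1 J1=0 J2=0
add link → L=2 J1=0 J2=0
add link → L=3 J1=0 J2=0
add link → L=4 J1=0 J2=0
add link → L=5 J1=0 J2=0
R@1,0 dof=1 J1 → L=5 J1=1 J2=0
PS@0,3 dof=2 J2 → L=5 J1=1 J2=1
add link → L=6 J1=1 J2=1
P@4,1 dof=1 J1 → L=6 J1=2 J2=1
add link → L=7 J1=2 J2=1
P@1,6 dof=1 J1 → L=7 J1=3 J2=1
P@6,2 dof=1 J1 → L=7 J1=4 J2=1
add link → L=8 J1=4 J2=1
PS@5,7 dof=2 J2 → L=8 J1=4 J2=2
P@1,2 dof=1 J1 → L=8 J1=5 J2=2
R@0,5 dof=1 J1 → L=8 J1=6 J2=2
add link → L=9 J1=6 J2=2
PS@8,0 dof=2 J2 → L=9 J1=6 J2=3
M=3(L−1)−2J1−J2=3·8−2·6−3=9

M = 9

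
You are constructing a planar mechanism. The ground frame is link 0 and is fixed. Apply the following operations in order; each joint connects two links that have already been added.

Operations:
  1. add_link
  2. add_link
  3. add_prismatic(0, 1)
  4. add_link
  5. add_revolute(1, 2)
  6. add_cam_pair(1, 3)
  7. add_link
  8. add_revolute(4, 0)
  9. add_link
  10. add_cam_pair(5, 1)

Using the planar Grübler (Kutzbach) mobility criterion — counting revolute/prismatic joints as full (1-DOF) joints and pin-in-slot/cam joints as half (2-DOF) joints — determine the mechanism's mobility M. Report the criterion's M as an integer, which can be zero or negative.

L=1 J1=0 J2=0
add link → L=2 J1=0 J2=0
add link → L=3 J1=0 J2=0
P@0,1 dof=1 J1 → L=3 J1=1 J2=0
add link → L=4 J1=1 J2=0
R@1,2 dof=1 J1 → L=4 J1=2 J2=0
C@1,3 dof=2 J2 → L=4 J1=2 J2=1
add link → L=5 J1=2 J2=1
R@4,0 dof=1 J1 → L=5 J1=3 J2=1
add link → L=6 J1=3 J2=1
C@5,1 dof=2 J2 → L=6 J1=3 J2=2
M=3(L−1)−2J1−J2=3·5−2·3−2=7

M = 7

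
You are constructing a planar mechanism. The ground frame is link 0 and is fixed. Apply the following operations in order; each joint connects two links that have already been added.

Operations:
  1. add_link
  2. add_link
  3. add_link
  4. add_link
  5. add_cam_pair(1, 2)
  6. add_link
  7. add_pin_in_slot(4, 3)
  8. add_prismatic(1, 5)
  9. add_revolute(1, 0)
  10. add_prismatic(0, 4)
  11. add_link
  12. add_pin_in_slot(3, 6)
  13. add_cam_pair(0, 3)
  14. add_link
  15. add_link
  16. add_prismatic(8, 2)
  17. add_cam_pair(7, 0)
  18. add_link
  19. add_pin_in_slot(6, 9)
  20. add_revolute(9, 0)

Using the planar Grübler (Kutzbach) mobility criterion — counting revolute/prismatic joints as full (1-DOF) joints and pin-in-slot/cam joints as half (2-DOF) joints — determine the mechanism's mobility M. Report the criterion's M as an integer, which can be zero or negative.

ground; <1,0,0>
#1 <2,0,0>
#2 <3,0,0>
#3 <4,0,0>
#4 <5,0,0>
C:1↔2 J2 <5,0,1>
#5 <6,0,1>
PS:4↔3 J2 <6,0,2>
P:1↔5 J1 <6,1,2>
R:1↔0 J1 <6,2,2>
P:0↔4 J1 <6,3,2>
#6 <7,3,2>
PS:3↔6 J2 <7,3,3>
C:0↔3 J2 <7,3,4>
#7 <8,3,4>
#8 <9,3,4>
P:8↔2 J1 <9,4,4>
C:7↔0 J2 <9,4,5>
#9 <10,4,5>
PS:6↔9 J2 <10,4,6>
R:9↔0 J1 <10,5,6>
3×9 − 2×5 − 1×6 = 11

M = 11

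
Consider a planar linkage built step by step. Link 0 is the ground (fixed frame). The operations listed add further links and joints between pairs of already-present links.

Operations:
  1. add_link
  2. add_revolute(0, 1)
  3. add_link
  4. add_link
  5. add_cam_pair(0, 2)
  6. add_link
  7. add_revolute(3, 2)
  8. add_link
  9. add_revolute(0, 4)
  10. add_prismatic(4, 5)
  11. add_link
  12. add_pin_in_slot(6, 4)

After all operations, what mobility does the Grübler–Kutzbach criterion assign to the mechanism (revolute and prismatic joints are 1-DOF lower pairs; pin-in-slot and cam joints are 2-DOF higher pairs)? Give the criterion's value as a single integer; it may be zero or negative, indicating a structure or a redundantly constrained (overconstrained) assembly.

L=1 J1=0 J2=0
add link → L=2 J1=0 J2=0
R@0,1 dof=1 J1 → L=2 J1=1 J2=0
add link → L=3 J1=1 J2=0
add link → L=4 J1=1 J2=0
C@0,2 dof=2 J2 → L=4 J1=1 J2=1
add link → L=5 J1=1 J2=1
R@3,2 dof=1 J1 → L=5 J1=2 J2=1
add link → L=6 J1=2 J2=1
R@0,4 dof=1 J1 → L=6 J1=3 J2=1
P@4,5 dof=1 J1 → L=6 J1=4 J2=1
add link → L=7 J1=4 J2=1
PS@6,4 dof=2 J2 → L=7 J1=4 J2=2
M=3(L−1)−2J1−J2=3·6−2·4−2=8

M = 8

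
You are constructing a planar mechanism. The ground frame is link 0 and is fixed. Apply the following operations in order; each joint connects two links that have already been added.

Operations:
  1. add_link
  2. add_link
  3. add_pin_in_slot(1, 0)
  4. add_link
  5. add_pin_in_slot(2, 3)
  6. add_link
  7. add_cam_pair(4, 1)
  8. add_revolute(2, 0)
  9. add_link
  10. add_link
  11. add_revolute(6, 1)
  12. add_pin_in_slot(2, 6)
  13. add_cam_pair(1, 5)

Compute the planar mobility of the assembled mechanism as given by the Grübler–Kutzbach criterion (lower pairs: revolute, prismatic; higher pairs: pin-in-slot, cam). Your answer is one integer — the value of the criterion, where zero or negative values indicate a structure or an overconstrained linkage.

M = 9

(L,J1,J2)=(1,0,0); link0 fixed
link1: (2,0,0)
link2: (3,0,0)
PS 1-0 [J2]: (3,0,1)
link3: (4,0,1)
PS 2-3 [J2]: (4,0,2)
link4: (5,0,2)
C 4-1 [J2]: (5,0,3)
R 2-0 [J1]: (5,1,3)
link5: (6,1,3)
link6: (7,1,3)
R 6-1 [J1]: (7,2,3)
PS 2-6 [J2]: (7,2,4)
C 1-5 [J2]: (7,2,5)
Grübler: 3·6 − 2·2 − 5 = 9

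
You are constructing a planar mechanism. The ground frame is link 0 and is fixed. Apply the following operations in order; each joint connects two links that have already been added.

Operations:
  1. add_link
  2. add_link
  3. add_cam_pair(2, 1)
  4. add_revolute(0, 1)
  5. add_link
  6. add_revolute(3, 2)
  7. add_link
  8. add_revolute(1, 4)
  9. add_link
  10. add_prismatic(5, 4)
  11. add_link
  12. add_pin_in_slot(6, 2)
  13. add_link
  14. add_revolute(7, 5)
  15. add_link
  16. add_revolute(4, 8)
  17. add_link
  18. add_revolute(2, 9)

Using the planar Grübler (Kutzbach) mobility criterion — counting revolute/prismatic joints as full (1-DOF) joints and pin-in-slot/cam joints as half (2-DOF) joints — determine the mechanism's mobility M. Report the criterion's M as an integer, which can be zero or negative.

M = 11

link 0 = ground. State L|J1|J2 = 1|0|0
+link1  2|0|0
+link2  3|0|0
C(2,1) f=2→J2  3|0|1
R(0,1) f=1→J1  3|1|1
+link3  4|1|1
R(3,2) f=1→J1  4|2|1
+link4  5|2|1
R(1,4) f=1→J1  5|3|1
+link5  6|3|1
P(5,4) f=1→J1  6|4|1
+link6  7|4|1
PS(6,2) f=2→J2  7|4|2
+link7  8|4|2
R(7,5) f=1→J1  8|5|2
+link8  9|5|2
R(4,8) f=1→J1  9|6|2
+link9  10|6|2
R(2,9) f=1→J1  10|7|2
M = 3(10−1)−2·7−2 = 27−14−2 = 11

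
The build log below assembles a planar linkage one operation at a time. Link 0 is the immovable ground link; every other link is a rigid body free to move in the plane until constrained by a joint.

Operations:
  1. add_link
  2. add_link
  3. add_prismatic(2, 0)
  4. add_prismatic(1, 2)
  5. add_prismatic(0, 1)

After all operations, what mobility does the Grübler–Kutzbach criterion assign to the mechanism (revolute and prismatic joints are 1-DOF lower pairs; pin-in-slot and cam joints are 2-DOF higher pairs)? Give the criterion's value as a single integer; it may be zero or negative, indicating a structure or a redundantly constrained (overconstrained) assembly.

ground; <1,0,0>
#1 <2,0,0>
#2 <3,0,0>
P:2↔0 J1 <3,1,0>
P:1↔2 J1 <3,2,0>
P:0↔1 J1 <3,3,0>
3×2 − 2×3 − 1×0 = 0

M = 0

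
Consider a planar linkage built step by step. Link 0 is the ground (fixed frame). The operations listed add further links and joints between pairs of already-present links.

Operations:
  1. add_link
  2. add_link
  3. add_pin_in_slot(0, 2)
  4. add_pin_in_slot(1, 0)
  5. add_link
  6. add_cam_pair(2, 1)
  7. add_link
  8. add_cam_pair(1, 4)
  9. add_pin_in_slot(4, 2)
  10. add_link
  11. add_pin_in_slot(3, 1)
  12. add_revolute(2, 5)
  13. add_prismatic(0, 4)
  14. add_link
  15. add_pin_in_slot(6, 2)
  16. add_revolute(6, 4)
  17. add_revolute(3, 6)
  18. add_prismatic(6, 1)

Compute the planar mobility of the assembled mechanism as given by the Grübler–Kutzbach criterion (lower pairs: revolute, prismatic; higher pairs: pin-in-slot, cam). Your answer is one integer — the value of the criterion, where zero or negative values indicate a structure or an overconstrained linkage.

M = 1

link 0 = ground. State L|J1|J2 = 1|0|0
+link1  2|0|0
+link2  3|0|0
PS(0,2) f=2→J2  3|0|1
PS(1,0) f=2→J2  3|0|2
+link3  4|0|2
C(2,1) f=2→J2  4|0|3
+link4  5|0|3
C(1,4) f=2→J2  5|0|4
PS(4,2) f=2→J2  5|0|5
+link5  6|0|5
PS(3,1) f=2→J2  6|0|6
R(2,5) f=1→J1  6|1|6
P(0,4) f=1→J1  6|2|6
+link6  7|2|6
PS(6,2) f=2→J2  7|2|7
R(6,4) f=1→J1  7|3|7
R(3,6) f=1→J1  7|4|7
P(6,1) f=1→J1  7|5|7
M = 3(7−1)−2·5−7 = 18−10−7 = 1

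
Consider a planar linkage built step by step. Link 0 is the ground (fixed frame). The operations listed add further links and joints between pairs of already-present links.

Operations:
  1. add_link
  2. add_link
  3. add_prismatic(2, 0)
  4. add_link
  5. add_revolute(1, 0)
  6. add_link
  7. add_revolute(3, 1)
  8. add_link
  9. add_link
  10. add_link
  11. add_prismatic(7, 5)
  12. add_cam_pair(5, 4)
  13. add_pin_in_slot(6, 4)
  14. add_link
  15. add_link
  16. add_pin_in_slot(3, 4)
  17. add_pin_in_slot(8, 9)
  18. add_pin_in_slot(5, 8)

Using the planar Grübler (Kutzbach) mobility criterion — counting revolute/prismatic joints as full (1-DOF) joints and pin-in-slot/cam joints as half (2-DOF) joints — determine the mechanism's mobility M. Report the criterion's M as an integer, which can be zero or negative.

link 0 = ground. State L|J1|J2 = 1|0|0
+link1  2|0|0
+link2  3|0|0
P(2,0) f=1→J1  3|1|0
+link3  4|1|0
R(1,0) f=1→J1  4|2|0
+link4  5|2|0
R(3,1) f=1→J1  5|3|0
+link5  6|3|0
+link6  7|3|0
+link7  8|3|0
P(7,5) f=1→J1  8|4|0
C(5,4) f=2→J2  8|4|1
PS(6,4) f=2→J2  8|4|2
+link8  9|4|2
+link9  10|4|2
PS(3,4) f=2→J2  10|4|3
PS(8,9) f=2→J2  10|4|4
PS(5,8) f=2→J2  10|4|5
M = 3(10−1)−2·4−5 = 27−8−5 = 14

M = 14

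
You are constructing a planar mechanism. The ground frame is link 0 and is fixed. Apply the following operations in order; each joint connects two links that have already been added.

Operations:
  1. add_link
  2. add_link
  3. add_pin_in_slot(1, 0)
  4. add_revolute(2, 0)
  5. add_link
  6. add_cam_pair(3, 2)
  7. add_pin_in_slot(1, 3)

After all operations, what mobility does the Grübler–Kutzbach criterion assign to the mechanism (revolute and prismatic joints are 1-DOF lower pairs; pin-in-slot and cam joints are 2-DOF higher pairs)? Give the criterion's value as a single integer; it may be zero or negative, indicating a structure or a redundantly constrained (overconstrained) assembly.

link 0 = ground. State L|J1|J2 = 1|0|0
+link1  2|0|0
+link2  3|0|0
PS(1,0) f=2→J2  3|0|1
R(2,0) f=1→J1  3|1|1
+link3  4|1|1
C(3,2) f=2→J2  4|1|2
PS(1,3) f=2→J2  4|1|3
M = 3(4−1)−2·1−3 = 9−2−3 = 4

M = 4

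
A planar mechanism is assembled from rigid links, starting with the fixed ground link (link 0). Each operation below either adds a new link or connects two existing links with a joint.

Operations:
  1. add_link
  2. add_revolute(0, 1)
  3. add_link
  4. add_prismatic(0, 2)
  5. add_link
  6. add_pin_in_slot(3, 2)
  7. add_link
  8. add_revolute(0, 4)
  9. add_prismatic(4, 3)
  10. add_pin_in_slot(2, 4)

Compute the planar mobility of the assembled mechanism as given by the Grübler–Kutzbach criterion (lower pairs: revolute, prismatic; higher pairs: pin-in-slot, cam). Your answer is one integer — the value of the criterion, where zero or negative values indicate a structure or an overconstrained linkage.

M = 2

[1;0;0] (link 0 is ground)
L+ [2;0;0]
R(0,1)∈J1 [2;1;0]
L+ [3;1;0]
P(0,2)∈J1 [3;2;0]
L+ [4;2;0]
PS(3,2)∈J2 [4;2;1]
L+ [5;2;1]
R(0,4)∈J1 [5;3;1]
P(4,3)∈J1 [5;4;1]
PS(2,4)∈J2 [5;4;2]
mobility = 12 − 8 − 2 = 2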